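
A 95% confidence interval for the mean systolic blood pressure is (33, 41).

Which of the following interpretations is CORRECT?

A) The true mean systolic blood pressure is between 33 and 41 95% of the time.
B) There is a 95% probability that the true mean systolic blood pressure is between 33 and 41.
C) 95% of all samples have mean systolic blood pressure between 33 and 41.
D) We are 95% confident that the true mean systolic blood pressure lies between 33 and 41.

A confidence interval represents our confidence in the procedure, not a probability statement about the parameter.

Key concept: If we repeated this sampling process many times and computed a 95% CI each time, about 95% of those intervals would contain the true population parameter.

For this specific interval (33, 41):
- Midpoint (point estimate): 37
- Margin of error: 4

The correct interpretation is the one stating confidence that the true parameter lies in the interval — option D.

D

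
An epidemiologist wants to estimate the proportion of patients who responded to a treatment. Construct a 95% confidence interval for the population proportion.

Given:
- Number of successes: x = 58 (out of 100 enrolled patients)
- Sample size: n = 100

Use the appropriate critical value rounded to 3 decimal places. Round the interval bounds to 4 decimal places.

Sample proportion: p̂ = 58/100 = 0.580000

Check conditions for normal approximation:
  np̂ = 58 ≥ 10 ✓
  n(1-p̂) = 42 ≥ 10 ✓

The sample is large enough, so use a z-interval (normal approximation) for the proportion.

For 95% confidence, z* = 1.96 (from standard normal table)

Standard error: SE = √(p̂(1-p̂)/n) = √(0.580000×0.420000/100) = 0.04935585

Margin of error: E = z* × SE = 1.96 × 0.04935585 = 0.096737

Z-interval: p̂ ± E = 0.580000 ± 0.096737 = (0.483263, 0.676737)

Rounded to 4 decimal places:

(0.4833, 0.6767)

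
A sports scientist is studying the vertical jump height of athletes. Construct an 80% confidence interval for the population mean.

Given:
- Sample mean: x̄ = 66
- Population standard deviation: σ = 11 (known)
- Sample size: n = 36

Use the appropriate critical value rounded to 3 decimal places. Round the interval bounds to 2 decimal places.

The population standard deviation σ is known, so use a z-interval (standard normal critical value).

For 80% confidence, z* = 1.282 (from standard normal table)

Standard error: SE = σ/√n = 11/√36 = 1.833333

Margin of error: E = z* × SE = 1.282 × 1.833333 = 2.3503

Z-interval: x̄ ± E = 66 ± 2.3503 = (63.6497, 68.3503)

Rounded to 2 decimal places:

(63.65, 68.35)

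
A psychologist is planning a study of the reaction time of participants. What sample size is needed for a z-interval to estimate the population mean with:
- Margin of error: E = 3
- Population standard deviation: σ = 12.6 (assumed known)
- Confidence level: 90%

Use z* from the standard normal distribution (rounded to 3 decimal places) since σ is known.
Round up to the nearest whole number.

Using z* since population σ is known (z-interval formula).

For 90% confidence, z* = 1.645 (from standard normal table)

Sample size formula for z-interval: n = (z*σ/E)²

n = (1.645 × 12.6 / 3)²
  = (6.909000)²
  = 47.7343

Round up to the nearest whole number: n = 48

48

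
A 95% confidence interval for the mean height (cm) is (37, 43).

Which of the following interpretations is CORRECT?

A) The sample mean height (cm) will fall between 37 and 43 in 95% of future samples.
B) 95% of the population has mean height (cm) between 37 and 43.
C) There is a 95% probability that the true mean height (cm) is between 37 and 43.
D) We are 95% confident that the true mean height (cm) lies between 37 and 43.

A confidence interval represents our confidence in the procedure, not a probability statement about the parameter.

Key concept: If we repeated this sampling process many times and computed a 95% CI each time, about 95% of those intervals would contain the true population parameter.

For this specific interval (37, 43):
- Midpoint (point estimate): 40
- Margin of error: 3

The correct interpretation is the one stating confidence that the true parameter lies in the interval — option D.

D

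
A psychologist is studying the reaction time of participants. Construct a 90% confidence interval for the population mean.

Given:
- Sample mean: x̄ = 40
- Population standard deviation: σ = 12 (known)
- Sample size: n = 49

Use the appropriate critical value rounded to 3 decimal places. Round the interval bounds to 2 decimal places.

The population standard deviation σ is known, so use a z-interval (standard normal critical value).

For 90% confidence, z* = 1.645 (from standard normal table)

Standard error: SE = σ/√n = 12/√49 = 1.714286

Margin of error: E = z* × SE = 1.645 × 1.714286 = 2.8200

Z-interval: x̄ ± E = 40 ± 2.8200 = (37.1800, 42.8200)

Rounded to 2 decimal places:

(37.18, 42.82)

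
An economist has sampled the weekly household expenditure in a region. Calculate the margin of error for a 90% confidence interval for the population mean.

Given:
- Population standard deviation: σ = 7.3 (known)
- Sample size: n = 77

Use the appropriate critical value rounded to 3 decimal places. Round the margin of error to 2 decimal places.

The population standard deviation σ is known, so use the z-interval margin of error formula.

For 90% confidence, z* = 1.645 (from standard normal table)

Margin of error formula for z-interval: E = z* × σ/√n

E = 1.645 × 7.3/√77
  = 1.645 × 0.831912
  = 1.3685

Rounded to 2 decimal places:

1.37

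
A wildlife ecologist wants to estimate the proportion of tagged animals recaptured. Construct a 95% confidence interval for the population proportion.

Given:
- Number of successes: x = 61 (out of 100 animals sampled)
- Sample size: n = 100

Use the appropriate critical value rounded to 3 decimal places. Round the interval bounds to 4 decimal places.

Sample proportion: p̂ = 61/100 = 0.610000

Check conditions for normal approximation:
  np̂ = 61 ≥ 10 ✓
  n(1-p̂) = 39 ≥ 10 ✓

The sample is large enough, so use a z-interval (normal approximation) for the proportion.

For 95% confidence, z* = 1.96 (from standard normal table)

Standard error: SE = √(p̂(1-p̂)/n) = √(0.610000×0.390000/100) = 0.04877499

Margin of error: E = z* × SE = 1.96 × 0.04877499 = 0.095599

Z-interval: p̂ ± E = 0.610000 ± 0.095599 = (0.514401, 0.705599)

Rounded to 4 decimal places:

(0.5144, 0.7056)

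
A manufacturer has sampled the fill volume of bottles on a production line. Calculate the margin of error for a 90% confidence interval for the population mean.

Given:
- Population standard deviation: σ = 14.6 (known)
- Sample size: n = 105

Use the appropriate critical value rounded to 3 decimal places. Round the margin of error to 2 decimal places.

The population standard deviation σ is known, so use the z-interval margin of error formula.

For 90% confidence, z* = 1.645 (from standard normal table)

Margin of error formula for z-interval: E = z* × σ/√n

E = 1.645 × 14.6/√105
  = 1.645 × 1.424814
  = 2.3438

Rounded to 2 decimal places:

2.34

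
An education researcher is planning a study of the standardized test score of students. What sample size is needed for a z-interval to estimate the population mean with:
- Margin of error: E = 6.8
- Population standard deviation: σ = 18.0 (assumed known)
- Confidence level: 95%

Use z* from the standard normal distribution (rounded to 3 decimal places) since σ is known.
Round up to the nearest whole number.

Using z* since population σ is known (z-interval formula).

For 95% confidence, z* = 1.96 (from standard normal table)

Sample size formula for z-interval: n = (z*σ/E)²

n = (1.96 × 18.0 / 6.8)²
  = (5.188235)²
  = 26.9178

Round up to the nearest whole number: n = 27

27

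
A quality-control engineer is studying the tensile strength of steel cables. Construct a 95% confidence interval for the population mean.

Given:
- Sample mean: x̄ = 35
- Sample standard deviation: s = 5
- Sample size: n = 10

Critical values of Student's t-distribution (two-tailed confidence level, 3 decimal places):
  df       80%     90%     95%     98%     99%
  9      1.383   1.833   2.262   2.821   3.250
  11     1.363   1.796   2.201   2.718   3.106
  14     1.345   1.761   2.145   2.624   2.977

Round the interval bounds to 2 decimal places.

The population standard deviation σ is unknown (only the sample standard deviation s is given), so use a t-interval with df = n - 1 = 10 - 1 = 9.

For 95% confidence with df = 9, t* = 2.262 (from t-table)

Standard error: SE = s/√n = 5/√10 = 1.581139

Margin of error: E = t* × SE = 2.262 × 1.581139 = 3.5765

T-interval: x̄ ± E = 35 ± 3.5765 = (31.4235, 38.5765)

Rounded to 2 decimal places:

(31.42, 38.58)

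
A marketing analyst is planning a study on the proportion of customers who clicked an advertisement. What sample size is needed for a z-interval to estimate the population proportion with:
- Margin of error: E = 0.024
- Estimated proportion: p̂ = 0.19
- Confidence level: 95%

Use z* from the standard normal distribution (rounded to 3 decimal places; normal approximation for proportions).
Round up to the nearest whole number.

Using z* for proportion z-interval (normal approximation).

For 95% confidence, z* = 1.96 (from standard normal table)

Sample size formula for proportion z-interval: n = z*²p̂(1-p̂)/E²

n = 1.96² × 0.19 × 0.81 / 0.024²
  = 3.8416 × 0.1539 / 0.000576
  = 1026.4275

Round up to the nearest whole number: n = 1027

1027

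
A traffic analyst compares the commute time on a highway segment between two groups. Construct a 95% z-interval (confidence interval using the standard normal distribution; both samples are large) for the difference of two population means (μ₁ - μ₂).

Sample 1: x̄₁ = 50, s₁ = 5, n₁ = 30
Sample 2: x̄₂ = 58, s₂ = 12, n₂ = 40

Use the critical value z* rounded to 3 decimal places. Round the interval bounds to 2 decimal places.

Both samples are large (n₁ = 30 ≥ 30, n₂ = 40 ≥ 30), so a z-interval for the difference of means applies.

Point estimate: x̄₁ - x̄₂ = 50 - 58 = -8

Standard error: SE = √(s₁²/n₁ + s₂²/n₂)
= √(5²/30 + 12²/40)
= √(0.833333 + 3.600000)
= 2.105548

For 95% confidence, z* = 1.96 (from standard normal table)
Margin of error: E = z* × SE = 1.96 × 2.105548 = 4.1269

Z-interval: (x̄₁ - x̄₂) ± E = -8 ± 4.1269 = (-12.1269, -3.8731)

Rounded to 2 decimal places:

(-12.13, -3.87)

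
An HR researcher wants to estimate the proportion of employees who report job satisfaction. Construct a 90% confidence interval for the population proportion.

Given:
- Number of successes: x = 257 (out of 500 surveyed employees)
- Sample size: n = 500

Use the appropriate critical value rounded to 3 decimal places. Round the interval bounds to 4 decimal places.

Sample proportion: p̂ = 257/500 = 0.514000

Check conditions for normal approximation:
  np̂ = 257 ≥ 10 ✓
  n(1-p̂) = 243 ≥ 10 ✓

The sample is large enough, so use a z-interval (normal approximation) for the proportion.

For 90% confidence, z* = 1.645 (from standard normal table)

Standard error: SE = √(p̂(1-p̂)/n) = √(0.514000×0.486000/500) = 0.02235191

Margin of error: E = z* × SE = 1.645 × 0.02235191 = 0.036769

Z-interval: p̂ ± E = 0.514000 ± 0.036769 = (0.477231, 0.550769)

Rounded to 4 decimal places:

(0.4772, 0.5508)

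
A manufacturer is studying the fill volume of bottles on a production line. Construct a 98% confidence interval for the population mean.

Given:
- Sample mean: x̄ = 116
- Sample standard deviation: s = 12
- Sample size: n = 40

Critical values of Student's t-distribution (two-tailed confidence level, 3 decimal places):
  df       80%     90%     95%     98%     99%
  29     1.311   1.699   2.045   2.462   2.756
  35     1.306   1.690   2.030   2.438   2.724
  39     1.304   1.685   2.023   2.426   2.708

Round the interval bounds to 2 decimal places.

The population standard deviation σ is unknown (only the sample standard deviation s is given), so use a t-interval with df = n - 1 = 40 - 1 = 39.

For 98% confidence with df = 39, t* = 2.426 (from t-table)

Standard error: SE = s/√n = 12/√40 = 1.897367

Margin of error: E = t* × SE = 2.426 × 1.897367 = 4.6030

T-interval: x̄ ± E = 116 ± 4.6030 = (111.3970, 120.6030)

Rounded to 2 decimal places:

(111.40, 120.60)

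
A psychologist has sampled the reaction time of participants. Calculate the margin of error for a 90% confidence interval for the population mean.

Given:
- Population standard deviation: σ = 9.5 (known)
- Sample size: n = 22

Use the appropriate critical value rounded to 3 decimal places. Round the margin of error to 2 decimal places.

The population standard deviation σ is known, so use the z-interval margin of error formula.

For 90% confidence, z* = 1.645 (from standard normal table)

Margin of error formula for z-interval: E = z* × σ/√n

E = 1.645 × 9.5/√22
  = 1.645 × 2.025407
  = 3.3318

Rounded to 2 decimal places:

3.33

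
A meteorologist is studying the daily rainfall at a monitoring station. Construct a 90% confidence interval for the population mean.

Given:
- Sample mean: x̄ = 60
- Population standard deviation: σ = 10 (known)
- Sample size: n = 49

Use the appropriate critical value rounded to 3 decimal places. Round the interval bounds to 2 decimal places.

The population standard deviation σ is known, so use a z-interval (standard normal critical value).

For 90% confidence, z* = 1.645 (from standard normal table)

Standard error: SE = σ/√n = 10/√49 = 1.428571

Margin of error: E = z* × SE = 1.645 × 1.428571 = 2.3500

Z-interval: x̄ ± E = 60 ± 2.3500 = (57.6500, 62.3500)

Rounded to 2 decimal places:

(57.65, 62.35)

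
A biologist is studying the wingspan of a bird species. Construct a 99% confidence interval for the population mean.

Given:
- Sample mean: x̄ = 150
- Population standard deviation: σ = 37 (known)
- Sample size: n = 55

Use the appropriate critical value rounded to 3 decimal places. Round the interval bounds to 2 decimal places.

The population standard deviation σ is known, so use a z-interval (standard normal critical value).

For 99% confidence, z* = 2.576 (from standard normal table)

Standard error: SE = σ/√n = 37/√55 = 4.989079

Margin of error: E = z* × SE = 2.576 × 4.989079 = 12.8519

Z-interval: x̄ ± E = 150 ± 12.8519 = (137.1481, 162.8519)

Rounded to 2 decimal places:

(137.15, 162.85)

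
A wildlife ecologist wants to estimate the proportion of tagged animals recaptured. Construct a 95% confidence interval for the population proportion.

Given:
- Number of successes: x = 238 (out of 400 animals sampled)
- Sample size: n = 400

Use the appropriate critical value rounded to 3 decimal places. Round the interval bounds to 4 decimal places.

Sample proportion: p̂ = 238/400 = 0.595000

Check conditions for normal approximation:
  np̂ = 238 ≥ 10 ✓
  n(1-p̂) = 162 ≥ 10 ✓

The sample is large enough, so use a z-interval (normal approximation) for the proportion.

For 95% confidence, z* = 1.96 (from standard normal table)

Standard error: SE = √(p̂(1-p̂)/n) = √(0.595000×0.405000/400) = 0.02454460

Margin of error: E = z* × SE = 1.96 × 0.02454460 = 0.048107

Z-interval: p̂ ± E = 0.595000 ± 0.048107 = (0.546893, 0.643107)

Rounded to 4 decimal places:

(0.5469, 0.6431)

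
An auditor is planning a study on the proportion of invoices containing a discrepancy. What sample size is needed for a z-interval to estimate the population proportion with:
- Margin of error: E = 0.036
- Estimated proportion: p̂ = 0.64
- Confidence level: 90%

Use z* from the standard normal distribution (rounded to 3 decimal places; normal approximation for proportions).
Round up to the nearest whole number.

Using z* for proportion z-interval (normal approximation).

For 90% confidence, z* = 1.645 (from standard normal table)

Sample size formula for proportion z-interval: n = z*²p̂(1-p̂)/E²

n = 1.645² × 0.64 × 0.36 / 0.036²
  = 2.706025 × 0.2304 / 0.001296
  = 481.0711

Round up to the nearest whole number: n = 482

482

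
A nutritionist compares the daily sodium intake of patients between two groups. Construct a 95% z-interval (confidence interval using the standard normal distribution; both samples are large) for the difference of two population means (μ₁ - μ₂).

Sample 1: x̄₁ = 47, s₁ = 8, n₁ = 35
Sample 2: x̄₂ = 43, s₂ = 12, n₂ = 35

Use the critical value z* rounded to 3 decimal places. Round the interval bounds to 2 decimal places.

Both samples are large (n₁ = 35 ≥ 30, n₂ = 35 ≥ 30), so a z-interval for the difference of means applies.

Point estimate: x̄₁ - x̄₂ = 47 - 43 = 4

Standard error: SE = √(s₁²/n₁ + s₂²/n₂)
= √(8²/35 + 12²/35)
= √(1.828571 + 4.114286)
= 2.437798

For 95% confidence, z* = 1.96 (from standard normal table)
Margin of error: E = z* × SE = 1.96 × 2.437798 = 4.7781

Z-interval: (x̄₁ - x̄₂) ± E = 4 ± 4.7781 = (-0.7781, 8.7781)

Rounded to 2 decimal places:

(-0.78, 8.78)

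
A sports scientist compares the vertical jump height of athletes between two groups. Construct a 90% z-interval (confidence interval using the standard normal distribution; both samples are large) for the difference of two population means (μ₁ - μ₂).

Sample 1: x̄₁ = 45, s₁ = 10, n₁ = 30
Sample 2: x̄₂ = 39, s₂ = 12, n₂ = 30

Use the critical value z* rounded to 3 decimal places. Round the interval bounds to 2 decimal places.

Both samples are large (n₁ = 30 ≥ 30, n₂ = 30 ≥ 30), so a z-interval for the difference of means applies.

Point estimate: x̄₁ - x̄₂ = 45 - 39 = 6

Standard error: SE = √(s₁²/n₁ + s₂²/n₂)
= √(10²/30 + 12²/30)
= √(3.333333 + 4.800000)
= 2.851900

For 90% confidence, z* = 1.645 (from standard normal table)
Margin of error: E = z* × SE = 1.645 × 2.851900 = 4.6914

Z-interval: (x̄₁ - x̄₂) ± E = 6 ± 4.6914 = (1.3086, 10.6914)

Rounded to 2 decimal places:

(1.31, 10.69)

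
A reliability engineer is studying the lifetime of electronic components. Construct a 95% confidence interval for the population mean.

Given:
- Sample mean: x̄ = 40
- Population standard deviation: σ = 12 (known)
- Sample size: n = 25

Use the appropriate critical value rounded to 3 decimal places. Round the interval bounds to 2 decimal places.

The population standard deviation σ is known, so use a z-interval (standard normal critical value).

For 95% confidence, z* = 1.96 (from standard normal table)

Standard error: SE = σ/√n = 12/√25 = 2.400000

Margin of error: E = z* × SE = 1.96 × 2.400000 = 4.7040

Z-interval: x̄ ± E = 40 ± 4.7040 = (35.2960, 44.7040)

Rounded to 2 decimal places:

(35.30, 44.70)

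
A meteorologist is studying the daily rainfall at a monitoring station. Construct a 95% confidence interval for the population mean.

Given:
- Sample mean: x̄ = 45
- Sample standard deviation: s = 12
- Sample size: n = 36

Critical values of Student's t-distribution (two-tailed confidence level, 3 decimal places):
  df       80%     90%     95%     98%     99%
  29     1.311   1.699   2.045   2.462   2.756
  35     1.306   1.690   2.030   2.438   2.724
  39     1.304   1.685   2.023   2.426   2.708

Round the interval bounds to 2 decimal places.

The population standard deviation σ is unknown (only the sample standard deviation s is given), so use a t-interval with df = n - 1 = 36 - 1 = 35.

For 95% confidence with df = 35, t* = 2.030 (from t-table)

Standard error: SE = s/√n = 12/√36 = 2.000000

Margin of error: E = t* × SE = 2.030 × 2.000000 = 4.0600

T-interval: x̄ ± E = 45 ± 4.0600 = (40.9400, 49.0600)

Rounded to 2 decimal places:

(40.94, 49.06)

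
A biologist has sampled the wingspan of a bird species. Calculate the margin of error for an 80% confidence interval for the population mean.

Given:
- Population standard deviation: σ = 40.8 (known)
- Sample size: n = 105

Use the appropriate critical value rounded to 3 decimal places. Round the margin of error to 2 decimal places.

The population standard deviation σ is known, so use the z-interval margin of error formula.

For 80% confidence, z* = 1.282 (from standard normal table)

Margin of error formula for z-interval: E = z* × σ/√n

E = 1.282 × 40.8/√105
  = 1.282 × 3.981672
  = 5.1045

Rounded to 2 decimal places:

5.10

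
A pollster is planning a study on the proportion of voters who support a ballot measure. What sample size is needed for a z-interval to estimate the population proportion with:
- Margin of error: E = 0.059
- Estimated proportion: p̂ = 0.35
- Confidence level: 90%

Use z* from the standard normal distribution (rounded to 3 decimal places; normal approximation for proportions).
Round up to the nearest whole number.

Using z* for proportion z-interval (normal approximation).

For 90% confidence, z* = 1.645 (from standard normal table)

Sample size formula for proportion z-interval: n = z*²p̂(1-p̂)/E²

n = 1.645² × 0.35 × 0.65 / 0.059²
  = 2.706025 × 0.2275 / 0.003481
  = 176.8517

Round up to the nearest whole number: n = 177

177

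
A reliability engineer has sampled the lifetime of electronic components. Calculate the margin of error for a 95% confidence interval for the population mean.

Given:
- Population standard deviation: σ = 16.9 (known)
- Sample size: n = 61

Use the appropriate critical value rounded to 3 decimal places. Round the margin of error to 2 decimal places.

The population standard deviation σ is known, so use the z-interval margin of error formula.

For 95% confidence, z* = 1.96 (from standard normal table)

Margin of error formula for z-interval: E = z* × σ/√n

E = 1.96 × 16.9/√61
  = 1.96 × 2.163823
  = 4.2411

Rounded to 2 decimal places:

4.24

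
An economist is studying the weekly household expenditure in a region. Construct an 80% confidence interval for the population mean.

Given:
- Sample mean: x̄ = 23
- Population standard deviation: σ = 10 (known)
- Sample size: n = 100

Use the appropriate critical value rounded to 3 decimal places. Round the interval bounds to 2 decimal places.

The population standard deviation σ is known, so use a z-interval (standard normal critical value).

For 80% confidence, z* = 1.282 (from standard normal table)

Standard error: SE = σ/√n = 10/√100 = 1.000000

Margin of error: E = z* × SE = 1.282 × 1.000000 = 1.2820

Z-interval: x̄ ± E = 23 ± 1.2820 = (21.7180, 24.2820)

Rounded to 2 decimal places:

(21.72, 24.28)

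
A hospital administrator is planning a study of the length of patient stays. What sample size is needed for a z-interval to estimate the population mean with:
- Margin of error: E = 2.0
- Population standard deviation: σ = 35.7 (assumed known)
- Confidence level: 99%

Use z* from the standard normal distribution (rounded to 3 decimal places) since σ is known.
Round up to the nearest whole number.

Using z* since population σ is known (z-interval formula).

For 99% confidence, z* = 2.576 (from standard normal table)

Sample size formula for z-interval: n = (z*σ/E)²

n = (2.576 × 35.7 / 2.0)²
  = (45.981600)²
  = 2114.3075

Round up to the nearest whole number: n = 2115

2115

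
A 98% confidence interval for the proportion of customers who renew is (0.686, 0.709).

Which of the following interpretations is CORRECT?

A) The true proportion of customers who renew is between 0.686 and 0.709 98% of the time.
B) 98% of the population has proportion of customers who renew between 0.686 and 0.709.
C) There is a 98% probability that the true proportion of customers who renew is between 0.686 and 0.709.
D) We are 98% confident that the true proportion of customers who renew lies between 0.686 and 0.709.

A confidence interval represents our confidence in the procedure, not a probability statement about the parameter.

Key concept: If we repeated this sampling process many times and computed a 98% CI each time, about 98% of those intervals would contain the true population parameter.

For this specific interval (0.686, 0.709):
- Midpoint (point estimate): 0.6975
- Margin of error: 0.0115

The correct interpretation is the one stating confidence that the true parameter lies in the interval — option D.

D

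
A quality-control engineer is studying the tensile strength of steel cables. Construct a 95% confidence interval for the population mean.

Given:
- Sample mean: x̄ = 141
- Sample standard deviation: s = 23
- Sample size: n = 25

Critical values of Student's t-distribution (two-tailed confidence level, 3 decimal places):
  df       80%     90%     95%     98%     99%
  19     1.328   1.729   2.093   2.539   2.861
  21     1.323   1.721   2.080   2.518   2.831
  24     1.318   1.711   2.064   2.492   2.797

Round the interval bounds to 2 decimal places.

The population standard deviation σ is unknown (only the sample standard deviation s is given), so use a t-interval with df = n - 1 = 25 - 1 = 24.

For 95% confidence with df = 24, t* = 2.064 (from t-table)

Standard error: SE = s/√n = 23/√25 = 4.600000

Margin of error: E = t* × SE = 2.064 × 4.600000 = 9.4944

T-interval: x̄ ± E = 141 ± 9.4944 = (131.5056, 150.4944)

Rounded to 2 decimal places:

(131.51, 150.49)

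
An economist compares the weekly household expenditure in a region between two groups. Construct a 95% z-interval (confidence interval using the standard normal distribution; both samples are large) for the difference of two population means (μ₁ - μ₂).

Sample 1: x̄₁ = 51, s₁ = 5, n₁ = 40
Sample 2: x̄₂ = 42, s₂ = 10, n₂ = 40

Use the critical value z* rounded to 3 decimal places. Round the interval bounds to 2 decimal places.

Both samples are large (n₁ = 40 ≥ 30, n₂ = 40 ≥ 30), so a z-interval for the difference of means applies.

Point estimate: x̄₁ - x̄₂ = 51 - 42 = 9

Standard error: SE = √(s₁²/n₁ + s₂²/n₂)
= √(5²/40 + 10²/40)
= √(0.625000 + 2.500000)
= 1.767767

For 95% confidence, z* = 1.96 (from standard normal table)
Margin of error: E = z* × SE = 1.96 × 1.767767 = 3.4648

Z-interval: (x̄₁ - x̄₂) ± E = 9 ± 3.4648 = (5.5352, 12.4648)

Rounded to 2 decimal places:

(5.54, 12.46)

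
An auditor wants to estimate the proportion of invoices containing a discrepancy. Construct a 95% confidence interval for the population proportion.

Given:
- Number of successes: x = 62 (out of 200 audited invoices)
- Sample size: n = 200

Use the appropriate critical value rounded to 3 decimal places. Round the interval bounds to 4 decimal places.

Sample proportion: p̂ = 62/200 = 0.310000

Check conditions for normal approximation:
  np̂ = 62 ≥ 10 ✓
  n(1-p̂) = 138 ≥ 10 ✓

The sample is large enough, so use a z-interval (normal approximation) for the proportion.

For 95% confidence, z* = 1.96 (from standard normal table)

Standard error: SE = √(p̂(1-p̂)/n) = √(0.310000×0.690000/200) = 0.03270321

Margin of error: E = z* × SE = 1.96 × 0.03270321 = 0.064098

Z-interval: p̂ ± E = 0.310000 ± 0.064098 = (0.245902, 0.374098)

Rounded to 4 decimal places:

(0.2459, 0.3741)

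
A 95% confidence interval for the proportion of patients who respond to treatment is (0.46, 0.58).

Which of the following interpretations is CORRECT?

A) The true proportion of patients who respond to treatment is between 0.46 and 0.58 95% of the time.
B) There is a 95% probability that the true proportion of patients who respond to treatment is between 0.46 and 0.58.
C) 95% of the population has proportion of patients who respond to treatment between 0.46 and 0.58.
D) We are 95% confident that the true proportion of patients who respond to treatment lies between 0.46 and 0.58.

A confidence interval represents our confidence in the procedure, not a probability statement about the parameter.

Key concept: If we repeated this sampling process many times and computed a 95% CI each time, about 95% of those intervals would contain the true population parameter.

For this specific interval (0.46, 0.58):
- Midpoint (point estimate): 0.52
- Margin of error: 0.06

The correct interpretation is the one stating confidence that the true parameter lies in the interval — option D.

D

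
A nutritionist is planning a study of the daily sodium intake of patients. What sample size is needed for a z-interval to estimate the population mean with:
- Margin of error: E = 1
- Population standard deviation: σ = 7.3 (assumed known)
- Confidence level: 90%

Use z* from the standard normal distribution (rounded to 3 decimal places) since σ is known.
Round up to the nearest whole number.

Using z* since population σ is known (z-interval formula).

For 90% confidence, z* = 1.645 (from standard normal table)

Sample size formula for z-interval: n = (z*σ/E)²

n = (1.645 × 7.3 / 1)²
  = (12.008500)²
  = 144.2041

Round up to the nearest whole number: n = 145

145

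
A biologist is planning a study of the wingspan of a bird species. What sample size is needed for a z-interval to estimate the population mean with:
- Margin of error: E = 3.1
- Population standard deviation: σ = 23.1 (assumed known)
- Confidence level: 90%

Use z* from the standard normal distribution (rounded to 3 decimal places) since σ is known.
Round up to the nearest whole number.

Using z* since population σ is known (z-interval formula).

For 90% confidence, z* = 1.645 (from standard normal table)

Sample size formula for z-interval: n = (z*σ/E)²

n = (1.645 × 23.1 / 3.1)²
  = (12.257903)²
  = 150.2562

Round up to the nearest whole number: n = 151

151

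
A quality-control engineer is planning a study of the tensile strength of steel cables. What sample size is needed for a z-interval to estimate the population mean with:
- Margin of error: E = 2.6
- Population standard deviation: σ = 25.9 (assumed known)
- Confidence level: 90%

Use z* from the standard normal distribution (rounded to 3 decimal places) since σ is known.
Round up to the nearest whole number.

Using z* since population σ is known (z-interval formula).

For 90% confidence, z* = 1.645 (from standard normal table)

Sample size formula for z-interval: n = (z*σ/E)²

n = (1.645 × 25.9 / 2.6)²
  = (16.386731)²
  = 268.5249

Round up to the nearest whole number: n = 269

269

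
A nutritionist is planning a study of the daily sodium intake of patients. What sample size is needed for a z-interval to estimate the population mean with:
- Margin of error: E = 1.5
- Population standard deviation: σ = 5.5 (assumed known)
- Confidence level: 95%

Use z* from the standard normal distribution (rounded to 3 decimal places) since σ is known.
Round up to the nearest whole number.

Using z* since population σ is known (z-interval formula).

For 95% confidence, z* = 1.96 (from standard normal table)

Sample size formula for z-interval: n = (z*σ/E)²

n = (1.96 × 5.5 / 1.5)²
  = (7.186667)²
  = 51.6482

Round up to the nearest whole number: n = 52

52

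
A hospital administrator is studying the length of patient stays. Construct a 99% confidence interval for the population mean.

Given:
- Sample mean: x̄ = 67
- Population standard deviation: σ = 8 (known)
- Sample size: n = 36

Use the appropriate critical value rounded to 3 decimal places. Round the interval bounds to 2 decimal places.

The population standard deviation σ is known, so use a z-interval (standard normal critical value).

For 99% confidence, z* = 2.576 (from standard normal table)

Standard error: SE = σ/√n = 8/√36 = 1.333333

Margin of error: E = z* × SE = 2.576 × 1.333333 = 3.4347

Z-interval: x̄ ± E = 67 ± 3.4347 = (63.5653, 70.4347)

Rounded to 2 decimal places:

(63.57, 70.43)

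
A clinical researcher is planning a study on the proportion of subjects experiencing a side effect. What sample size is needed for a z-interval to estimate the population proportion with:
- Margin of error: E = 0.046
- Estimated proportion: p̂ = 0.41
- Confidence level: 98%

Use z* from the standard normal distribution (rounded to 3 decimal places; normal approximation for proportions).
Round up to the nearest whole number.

Using z* for proportion z-interval (normal approximation).

For 98% confidence, z* = 2.326 (from standard normal table)

Sample size formula for proportion z-interval: n = z*²p̂(1-p̂)/E²

n = 2.326² × 0.41 × 0.59 / 0.046²
  = 5.410276 × 0.2419 / 0.002116
  = 618.4999

Round up to the nearest whole number: n = 619

619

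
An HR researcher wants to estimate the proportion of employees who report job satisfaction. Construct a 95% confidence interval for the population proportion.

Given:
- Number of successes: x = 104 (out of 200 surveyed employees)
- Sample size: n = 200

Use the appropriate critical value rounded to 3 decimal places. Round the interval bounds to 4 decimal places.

Sample proportion: p̂ = 104/200 = 0.520000

Check conditions for normal approximation:
  np̂ = 104 ≥ 10 ✓
  n(1-p̂) = 96 ≥ 10 ✓

The sample is large enough, so use a z-interval (normal approximation) for the proportion.

For 95% confidence, z* = 1.96 (from standard normal table)

Standard error: SE = √(p̂(1-p̂)/n) = √(0.520000×0.480000/200) = 0.03532704

Margin of error: E = z* × SE = 1.96 × 0.03532704 = 0.069241

Z-interval: p̂ ± E = 0.520000 ± 0.069241 = (0.450759, 0.589241)

Rounded to 4 decimal places:

(0.4508, 0.5892)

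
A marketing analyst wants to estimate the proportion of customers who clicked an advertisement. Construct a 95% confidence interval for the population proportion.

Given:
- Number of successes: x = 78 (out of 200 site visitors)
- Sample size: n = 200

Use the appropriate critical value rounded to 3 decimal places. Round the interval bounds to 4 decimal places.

Sample proportion: p̂ = 78/200 = 0.390000

Check conditions for normal approximation:
  np̂ = 78 ≥ 10 ✓
  n(1-p̂) = 122 ≥ 10 ✓

The sample is large enough, so use a z-interval (normal approximation) for the proportion.

For 95% confidence, z* = 1.96 (from standard normal table)

Standard error: SE = √(p̂(1-p̂)/n) = √(0.390000×0.610000/200) = 0.03448913

Margin of error: E = z* × SE = 1.96 × 0.03448913 = 0.067599

Z-interval: p̂ ± E = 0.390000 ± 0.067599 = (0.322401, 0.457599)

Rounded to 4 decimal places:

(0.3224, 0.4576)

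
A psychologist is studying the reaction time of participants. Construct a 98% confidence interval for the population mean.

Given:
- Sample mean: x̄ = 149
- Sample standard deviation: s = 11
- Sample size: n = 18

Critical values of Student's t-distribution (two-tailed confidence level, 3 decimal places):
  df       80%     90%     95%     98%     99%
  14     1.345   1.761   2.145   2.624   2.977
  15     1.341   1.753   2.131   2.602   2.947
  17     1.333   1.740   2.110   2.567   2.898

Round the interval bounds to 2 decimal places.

The population standard deviation σ is unknown (only the sample standard deviation s is given), so use a t-interval with df = n - 1 = 18 - 1 = 17.

For 98% confidence with df = 17, t* = 2.567 (from t-table)

Standard error: SE = s/√n = 11/√18 = 2.592725

Margin of error: E = t* × SE = 2.567 × 2.592725 = 6.6555

T-interval: x̄ ± E = 149 ± 6.6555 = (142.3445, 155.6555)

Rounded to 2 decimal places:

(142.34, 155.66)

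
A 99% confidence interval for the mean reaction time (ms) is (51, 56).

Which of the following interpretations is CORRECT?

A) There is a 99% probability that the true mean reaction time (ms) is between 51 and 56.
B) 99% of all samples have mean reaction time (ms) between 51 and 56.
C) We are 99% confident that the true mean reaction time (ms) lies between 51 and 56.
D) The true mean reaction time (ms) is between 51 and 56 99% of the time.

A confidence interval represents our confidence in the procedure, not a probability statement about the parameter.

Key concept: If we repeated this sampling process many times and computed a 99% CI each time, about 99% of those intervals would contain the true population parameter.

For this specific interval (51, 56):
- Midpoint (point estimate): 53.5
- Margin of error: 2.5

The correct interpretation is the one stating confidence that the true parameter lies in the interval — option C.

C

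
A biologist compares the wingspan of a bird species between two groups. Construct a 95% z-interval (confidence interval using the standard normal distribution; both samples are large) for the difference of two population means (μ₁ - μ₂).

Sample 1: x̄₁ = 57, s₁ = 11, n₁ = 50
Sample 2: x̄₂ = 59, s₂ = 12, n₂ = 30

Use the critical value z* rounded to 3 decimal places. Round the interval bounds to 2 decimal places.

Both samples are large (n₁ = 50 ≥ 30, n₂ = 30 ≥ 30), so a z-interval for the difference of means applies.

Point estimate: x̄₁ - x̄₂ = 57 - 59 = -2

Standard error: SE = √(s₁²/n₁ + s₂²/n₂)
= √(11²/50 + 12²/30)
= √(2.420000 + 4.800000)
= 2.687006

For 95% confidence, z* = 1.96 (from standard normal table)
Margin of error: E = z* × SE = 1.96 × 2.687006 = 5.2665

Z-interval: (x̄₁ - x̄₂) ± E = -2 ± 5.2665 = (-7.2665, 3.2665)

Rounded to 2 decimal places:

(-7.27, 3.27)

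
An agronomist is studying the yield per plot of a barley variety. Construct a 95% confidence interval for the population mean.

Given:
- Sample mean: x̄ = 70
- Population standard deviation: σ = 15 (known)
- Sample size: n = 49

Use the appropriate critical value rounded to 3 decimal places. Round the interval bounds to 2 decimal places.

The population standard deviation σ is known, so use a z-interval (standard normal critical value).

For 95% confidence, z* = 1.96 (from standard normal table)

Standard error: SE = σ/√n = 15/√49 = 2.142857

Margin of error: E = z* × SE = 1.96 × 2.142857 = 4.2000

Z-interval: x̄ ± E = 70 ± 4.2000 = (65.8000, 74.2000)

Rounded to 2 decimal places:

(65.80, 74.20)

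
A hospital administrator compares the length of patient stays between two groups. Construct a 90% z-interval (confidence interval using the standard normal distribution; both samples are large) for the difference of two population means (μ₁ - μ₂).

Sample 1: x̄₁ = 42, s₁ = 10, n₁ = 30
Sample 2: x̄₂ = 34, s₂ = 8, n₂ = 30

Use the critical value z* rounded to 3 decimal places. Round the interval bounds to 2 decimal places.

Both samples are large (n₁ = 30 ≥ 30, n₂ = 30 ≥ 30), so a z-interval for the difference of means applies.

Point estimate: x̄₁ - x̄₂ = 42 - 34 = 8

Standard error: SE = √(s₁²/n₁ + s₂²/n₂)
= √(10²/30 + 8²/30)
= √(3.333333 + 2.133333)
= 2.338090

For 90% confidence, z* = 1.645 (from standard normal table)
Margin of error: E = z* × SE = 1.645 × 2.338090 = 3.8462

Z-interval: (x̄₁ - x̄₂) ± E = 8 ± 3.8462 = (4.1538, 11.8462)

Rounded to 2 decimal places:

(4.15, 11.85)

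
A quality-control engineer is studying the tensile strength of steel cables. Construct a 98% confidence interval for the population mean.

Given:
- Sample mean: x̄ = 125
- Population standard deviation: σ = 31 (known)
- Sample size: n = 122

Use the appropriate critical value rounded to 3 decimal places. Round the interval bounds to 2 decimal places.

The population standard deviation σ is known, so use a z-interval (standard normal critical value).

For 98% confidence, z* = 2.326 (from standard normal table)

Standard error: SE = σ/√n = 31/√122 = 2.806608

Margin of error: E = z* × SE = 2.326 × 2.806608 = 6.5282

Z-interval: x̄ ± E = 125 ± 6.5282 = (118.4718, 131.5282)

Rounded to 2 decimal places:

(118.47, 131.53)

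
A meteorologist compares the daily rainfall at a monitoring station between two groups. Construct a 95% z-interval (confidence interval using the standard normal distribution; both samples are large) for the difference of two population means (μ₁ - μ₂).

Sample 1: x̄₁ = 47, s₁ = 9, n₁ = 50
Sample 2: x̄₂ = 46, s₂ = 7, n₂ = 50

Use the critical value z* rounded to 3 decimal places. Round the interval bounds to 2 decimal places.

Both samples are large (n₁ = 50 ≥ 30, n₂ = 50 ≥ 30), so a z-interval for the difference of means applies.

Point estimate: x̄₁ - x̄₂ = 47 - 46 = 1

Standard error: SE = √(s₁²/n₁ + s₂²/n₂)
= √(9²/50 + 7²/50)
= √(1.620000 + 0.980000)
= 1.612452

For 95% confidence, z* = 1.96 (from standard normal table)
Margin of error: E = z* × SE = 1.96 × 1.612452 = 3.1604

Z-interval: (x̄₁ - x̄₂) ± E = 1 ± 3.1604 = (-2.1604, 4.1604)

Rounded to 2 decimal places:

(-2.16, 4.16)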